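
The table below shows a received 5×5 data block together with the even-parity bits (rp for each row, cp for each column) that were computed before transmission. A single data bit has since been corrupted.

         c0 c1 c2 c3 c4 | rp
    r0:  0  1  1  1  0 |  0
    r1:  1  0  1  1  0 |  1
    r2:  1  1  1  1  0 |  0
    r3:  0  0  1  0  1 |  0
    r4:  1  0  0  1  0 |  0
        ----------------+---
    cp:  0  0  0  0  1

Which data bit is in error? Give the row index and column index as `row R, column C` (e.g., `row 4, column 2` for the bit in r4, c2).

Recompute each row's even parity and compare to rp:
  r0: data parity 1, sent rp 0 → mismatch
  r1: data parity 1, sent rp 1 → ok
  r2: data parity 0, sent rp 0 → ok
  r3: data parity 0, sent rp 0 → ok
  r4: data parity 0, sent rp 0 → ok
Recompute each column's even parity and compare to cp:
  c0: data parity 1, sent cp 0 → mismatch
  c1: data parity 0, sent cp 0 → ok
  c2: data parity 0, sent cp 0 → ok
  c3: data parity 0, sent cp 0 → ok
  c4: data parity 1, sent cp 1 → ok
Exactly one row (r0) and one column (c0) fail → the flipped bit is at their intersection.

row 0, column 0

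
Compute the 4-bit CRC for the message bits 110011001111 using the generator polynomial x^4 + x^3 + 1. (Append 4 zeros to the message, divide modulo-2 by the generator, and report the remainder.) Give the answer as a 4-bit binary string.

0000

Append 4 zeros: 1100110011110000. Divide by 11001 (XOR where the leading bit is 1):
  pos 0: 11001 XOR 11001 = 00000
  pos 5: 10011 XOR 11001 = 01010
  pos 6: 10101 XOR 11001 = 01100
  pos 7: 11001 XOR 11001 = 00000
Remainder (last 4 bits) = 0000. This is the CRC / FCS.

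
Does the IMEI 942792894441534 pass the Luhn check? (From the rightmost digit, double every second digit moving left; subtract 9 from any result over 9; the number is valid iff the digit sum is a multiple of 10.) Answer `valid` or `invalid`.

From the right, keep odd positions and double even positions (subtract 9 from any doubled value over 9):
  doubled (positions 2,4,...): 6 2 8 9 4 5 8 → sum 42
  kept (positions 1,3,...): 4 5 4 4 8 9 2 9 → sum 45
Total = 87.
87 mod 10 = 7, so the number is invalid.

invalid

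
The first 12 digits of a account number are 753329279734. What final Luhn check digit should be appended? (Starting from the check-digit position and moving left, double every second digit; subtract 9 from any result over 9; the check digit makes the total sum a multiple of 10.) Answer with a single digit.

Partial digits right→left: 4 3 7 9 7 2 9 2 3 3 5 7
Double every second digit counting from the check-digit position (so the 1st, 3rd, 5th, ... of the partial from the right).
  doubled (with −9 where >9): 8 5 5 9 6 1 → sum 34
  kept as-is: 3 9 2 2 3 7 → sum 26
Total = 34 + 26 = 60.
Check digit = (10 − (60 mod 10)) mod 10 = 0.

0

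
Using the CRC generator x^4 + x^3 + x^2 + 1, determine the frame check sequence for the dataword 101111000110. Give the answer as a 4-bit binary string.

Append 4 zeros: 1011110001100000. Divide by 11101 (XOR where the leading bit is 1):
  pos 0: 10111 XOR 11101 = 01010
  pos 1: 10101 XOR 11101 = 01000
  pos 2: 10000 XOR 11101 = 01101
  pos 3: 11010 XOR 11101 = 00111
  pos 5: 11101 XOR 11101 = 00000
  pos 10: 10000 XOR 11101 = 01101
  pos 11: 11010 XOR 11101 = 00111
Remainder (last 4 bits) = 0111. This is the CRC / FCS.

0111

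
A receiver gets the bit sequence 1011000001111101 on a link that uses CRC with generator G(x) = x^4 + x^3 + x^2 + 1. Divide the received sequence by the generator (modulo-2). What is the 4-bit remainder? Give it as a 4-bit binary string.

0010

Modulo-2 division of 1011000001111101 by 11101:
  pos 0: 10110 XOR 11101 = 01011
  pos 1: 10110 XOR 11101 = 01011
  pos 2: 10110 XOR 11101 = 01011
  pos 3: 10110 XOR 11101 = 01011
  pos 4: 10110 XOR 11101 = 01011
  pos 5: 10111 XOR 11101 = 01010
  pos 6: 10101 XOR 11101 = 01000
  pos 7: 10001 XOR 11101 = 01100
  pos 8: 11001 XOR 11101 = 00100
  pos 10: 10010 XOR 11101 = 01111
  pos 11: 11111 XOR 11101 = 00010
Remainder = 0010 (nonzero — an error is detected).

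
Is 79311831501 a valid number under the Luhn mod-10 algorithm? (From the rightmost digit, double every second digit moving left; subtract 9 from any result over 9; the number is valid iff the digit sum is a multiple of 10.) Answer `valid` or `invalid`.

valid

From the right, keep odd positions and double even positions (subtract 9 from any doubled value over 9):
  doubled (positions 2,4,...): 0 2 7 2 9 → sum 20
  kept (positions 1,3,...): 1 5 3 1 3 7 → sum 20
Total = 40.
40 mod 10 = 0, so the number is valid.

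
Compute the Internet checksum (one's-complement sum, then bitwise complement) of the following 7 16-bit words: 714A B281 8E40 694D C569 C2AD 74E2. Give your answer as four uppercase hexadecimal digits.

E7AB

One's-complement addition (fold any carry out of bit 15 back into bit 0):
  0x714A + 0xB281 = 0x123CB → wrap carry → 0x23CC
  0x23CC + 0x8E40 = 0x0B20C
  0xB20C + 0x694D = 0x11B59 → wrap carry → 0x1B5A
  0x1B5A + 0xC569 = 0x0E0C3
  0xE0C3 + 0xC2AD = 0x1A370 → wrap carry → 0xA371
  0xA371 + 0x74E2 = 0x11853 → wrap carry → 0x1854
One's-complement sum = 0x1854.
Checksum = ~0x1854 & 0xFFFF = 0xE7AB.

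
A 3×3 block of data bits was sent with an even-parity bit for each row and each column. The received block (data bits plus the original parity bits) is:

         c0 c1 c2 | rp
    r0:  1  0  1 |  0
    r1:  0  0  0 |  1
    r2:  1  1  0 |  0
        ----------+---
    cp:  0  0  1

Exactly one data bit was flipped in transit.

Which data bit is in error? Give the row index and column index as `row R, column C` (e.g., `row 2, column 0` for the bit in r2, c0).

Recompute each row's even parity and compare to rp:
  r0: data parity 0, sent rp 0 → ok
  r1: data parity 0, sent rp 1 → mismatch
  r2: data parity 0, sent rp 0 → ok
Recompute each column's even parity and compare to cp:
  c0: data parity 0, sent cp 0 → ok
  c1: data parity 1, sent cp 0 → mismatch
  c2: data parity 1, sent cp 1 → ok
Exactly one row (r1) and one column (c1) fail → the flipped bit is at their intersection.

row 1, column 1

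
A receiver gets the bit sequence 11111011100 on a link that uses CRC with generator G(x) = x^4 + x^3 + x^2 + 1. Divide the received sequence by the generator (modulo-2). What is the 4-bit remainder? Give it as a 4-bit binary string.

Modulo-2 division of 11111011100 by 11101:
  pos 0: 11111 XOR 11101 = 00010
  pos 3: 10011 XOR 11101 = 01110
  pos 4: 11101 XOR 11101 = 00000
Remainder = 0000 (zero — the frame passes the CRC check).

0000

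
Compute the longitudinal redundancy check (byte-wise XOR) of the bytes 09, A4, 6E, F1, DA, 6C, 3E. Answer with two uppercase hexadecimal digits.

XOR the bytes together:
  start with 0x09
  0x09 ⊕ 0xA4 = 0xAD
  0xAD ⊕ 0x6E = 0xC3
  0xC3 ⊕ 0xF1 = 0x32
  0x32 ⊕ 0xDA = 0xE8
  0xE8 ⊕ 0x6C = 0x84
  0x84 ⊕ 0x3E = 0xBA

BA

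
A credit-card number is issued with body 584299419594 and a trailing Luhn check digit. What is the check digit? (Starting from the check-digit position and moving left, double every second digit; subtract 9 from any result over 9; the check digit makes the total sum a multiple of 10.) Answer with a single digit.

Partial digits right→left: 4 9 5 9 1 4 9 9 2 4 8 5
Double every second digit counting from the check-digit position (so the 1st, 3rd, 5th, ... of the partial from the right).
  doubled (with −9 where >9): 8 1 2 9 4 7 → sum 31
  kept as-is: 9 9 4 9 4 5 → sum 40
Total = 31 + 40 = 71.
Check digit = (10 − (71 mod 10)) mod 10 = 9.

9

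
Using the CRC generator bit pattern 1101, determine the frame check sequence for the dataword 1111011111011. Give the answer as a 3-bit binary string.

Append 3 zeros: 1111011111011000. Divide by 1101 (XOR where the leading bit is 1):
  pos 0: 1111 XOR 1101 = 0010
  pos 2: 1001 XOR 1101 = 0100
  pos 3: 1001 XOR 1101 = 0100
  pos 4: 1001 XOR 1101 = 0100
  pos 5: 1001 XOR 1101 = 0100
  pos 6: 1001 XOR 1101 = 0100
  pos 7: 1000 XOR 1101 = 0101
  pos 8: 1011 XOR 1101 = 0110
  pos 9: 1101 XOR 1101 = 0000
Remainder (last 3 bits) = 000. This is the CRC / FCS.

000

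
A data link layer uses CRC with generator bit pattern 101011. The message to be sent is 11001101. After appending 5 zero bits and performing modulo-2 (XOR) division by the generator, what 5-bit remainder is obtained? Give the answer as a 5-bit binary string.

10101

Append 5 zeros: 1100110100000. Divide by 101011 (XOR where the leading bit is 1):
  pos 0: 110011 XOR 101011 = 011000
  pos 1: 110000 XOR 101011 = 011011
  pos 2: 110111 XOR 101011 = 011100
  pos 3: 111000 XOR 101011 = 010011
  pos 4: 100110 XOR 101011 = 001101
  pos 6: 110100 XOR 101011 = 011111
  pos 7: 111110 XOR 101011 = 010101
Remainder (last 5 bits) = 10101. This is the CRC / FCS.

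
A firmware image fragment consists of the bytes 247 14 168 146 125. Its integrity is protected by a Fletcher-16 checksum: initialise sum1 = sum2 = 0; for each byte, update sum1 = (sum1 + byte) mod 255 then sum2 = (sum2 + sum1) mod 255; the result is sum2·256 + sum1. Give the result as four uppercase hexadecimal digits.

ACBE

Running sums (mod 255):
  after byte 0 (247): sum1=247, sum2=247
  after byte 1 (14): sum1=6, sum2=253
  after byte 2 (168): sum1=174, sum2=172
  after byte 3 (146): sum1=65, sum2=237
  after byte 4 (125): sum1=190, sum2=172
Checksum = sum2·256 + sum1 = 172·256 + 190 = 44222 = 0xACBE.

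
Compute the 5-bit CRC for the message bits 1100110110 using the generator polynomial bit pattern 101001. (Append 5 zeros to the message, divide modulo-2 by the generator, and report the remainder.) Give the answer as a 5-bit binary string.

00111

Append 5 zeros: 110011011000000. Divide by 101001 (XOR where the leading bit is 1):
  pos 0: 110011 XOR 101001 = 011010
  pos 1: 110100 XOR 101001 = 011101
  pos 2: 111011 XOR 101001 = 010010
  pos 3: 100101 XOR 101001 = 001100
  pos 5: 110000 XOR 101001 = 011001
  pos 6: 110010 XOR 101001 = 011011
  pos 7: 110110 XOR 101001 = 011111
  pos 8: 111110 XOR 101001 = 010111
  pos 9: 101110 XOR 101001 = 000111
Remainder (last 5 bits) = 00111. This is the CRC / FCS.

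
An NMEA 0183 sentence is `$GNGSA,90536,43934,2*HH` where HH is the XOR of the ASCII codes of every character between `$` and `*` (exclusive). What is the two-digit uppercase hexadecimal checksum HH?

42

XOR the ASCII codes of the payload characters:
  'G' = 0x47 → acc = 0x47
  'N' = 0x4E → acc = 0x09
  'G' = 0x47 → acc = 0x4E
  'S' = 0x53 → acc = 0x1D
  'A' = 0x41 → acc = 0x5C
  ',' = 0x2C → acc = 0x70
  '9' = 0x39 → acc = 0x49
  '0' = 0x30 → acc = 0x79
  '5' = 0x35 → acc = 0x4C
  '3' = 0x33 → acc = 0x7F
  '6' = 0x36 → acc = 0x49
  ',' = 0x2C → acc = 0x65
  '4' = 0x34 → acc = 0x51
  '3' = 0x33 → acc = 0x62
  '9' = 0x39 → acc = 0x5B
  '3' = 0x33 → acc = 0x68
  '4' = 0x34 → acc = 0x5C
  ',' = 0x2C → acc = 0x70
  '2' = 0x32 → acc = 0x42
Checksum = 0x42.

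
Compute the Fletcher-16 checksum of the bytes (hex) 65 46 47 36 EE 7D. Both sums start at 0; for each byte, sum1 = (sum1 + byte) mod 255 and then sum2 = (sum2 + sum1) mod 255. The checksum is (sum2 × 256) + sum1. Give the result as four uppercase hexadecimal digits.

Running sums (mod 255):
  after byte 0 (65): sum1=101, sum2=101
  after byte 1 (46): sum1=171, sum2=17
  after byte 2 (47): sum1=242, sum2=4
  after byte 3 (36): sum1=41, sum2=45
  after byte 4 (EE): sum1=24, sum2=69
  after byte 5 (7D): sum1=149, sum2=218
Checksum = sum2·256 + sum1 = 218·256 + 149 = 55957 = 0xDA95.

DA95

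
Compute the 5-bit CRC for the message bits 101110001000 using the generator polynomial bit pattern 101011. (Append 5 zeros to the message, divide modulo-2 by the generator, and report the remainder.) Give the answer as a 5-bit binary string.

Append 5 zeros: 10111000100000000. Divide by 101011 (XOR where the leading bit is 1):
  pos 0: 101110 XOR 101011 = 000101
  pos 3: 101001 XOR 101011 = 000010
  pos 7: 100000 XOR 101011 = 001011
  pos 9: 101100 XOR 101011 = 000111
Remainder (last 5 bits) = 11100. This is the CRC / FCS.

11100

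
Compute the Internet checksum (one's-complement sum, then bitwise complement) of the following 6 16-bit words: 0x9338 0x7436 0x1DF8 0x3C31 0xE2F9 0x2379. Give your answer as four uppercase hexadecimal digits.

One's-complement addition (fold any carry out of bit 15 back into bit 0):
  0x9338 + 0x7436 = 0x1076E → wrap carry → 0x076F
  0x076F + 0x1DF8 = 0x02567
  0x2567 + 0x3C31 = 0x06198
  0x6198 + 0xE2F9 = 0x14491 → wrap carry → 0x4492
  0x4492 + 0x2379 = 0x0680B
One's-complement sum = 0x680B.
Checksum = ~0x680B & 0xFFFF = 0x97F4.

97F4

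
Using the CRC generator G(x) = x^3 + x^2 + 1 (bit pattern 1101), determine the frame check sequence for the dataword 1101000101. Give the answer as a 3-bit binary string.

110

Append 3 zeros: 1101000101000. Divide by 1101 (XOR where the leading bit is 1):
  pos 0: 1101 XOR 1101 = 0000
  pos 7: 1010 XOR 1101 = 0111
  pos 8: 1110 XOR 1101 = 0011
Remainder (last 3 bits) = 110. This is the CRC / FCS.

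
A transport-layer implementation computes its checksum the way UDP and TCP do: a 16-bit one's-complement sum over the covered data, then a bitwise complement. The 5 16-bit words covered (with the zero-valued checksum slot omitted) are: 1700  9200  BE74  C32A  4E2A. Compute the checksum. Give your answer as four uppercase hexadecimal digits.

One's-complement addition (fold any carry out of bit 15 back into bit 0):
  0x1700 + 0x9200 = 0x0A900
  0xA900 + 0xBE74 = 0x16774 → wrap carry → 0x6775
  0x6775 + 0xC32A = 0x12A9F → wrap carry → 0x2AA0
  0x2AA0 + 0x4E2A = 0x078CA
One's-complement sum = 0x78CA.
Checksum = ~0x78CA & 0xFFFF = 0x8735.

8735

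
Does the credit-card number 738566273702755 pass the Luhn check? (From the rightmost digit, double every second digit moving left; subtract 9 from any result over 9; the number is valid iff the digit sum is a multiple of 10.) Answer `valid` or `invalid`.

invalid

From the right, keep odd positions and double even positions (subtract 9 from any doubled value over 9):
  doubled (positions 2,4,...): 1 4 5 5 3 1 6 → sum 25
  kept (positions 1,3,...): 5 7 0 3 2 6 8 7 → sum 38
Total = 63.
63 mod 10 = 3, so the number is invalid.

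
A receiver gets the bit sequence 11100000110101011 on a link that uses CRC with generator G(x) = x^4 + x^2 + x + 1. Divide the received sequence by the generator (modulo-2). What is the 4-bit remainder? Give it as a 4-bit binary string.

0001

Modulo-2 division of 11100000110101011 by 10111:
  pos 0: 11100 XOR 10111 = 01011
  pos 1: 10110 XOR 10111 = 00001
  pos 5: 10011 XOR 10111 = 00100
  pos 7: 10001 XOR 10111 = 00110
  pos 9: 11001 XOR 10111 = 01110
  pos 10: 11100 XOR 10111 = 01011
  pos 11: 10111 XOR 10111 = 00000
Remainder = 0001 (nonzero — an error is detected).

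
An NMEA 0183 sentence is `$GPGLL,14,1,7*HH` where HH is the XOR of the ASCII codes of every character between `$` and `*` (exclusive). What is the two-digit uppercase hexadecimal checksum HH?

7F

XOR the ASCII codes of the payload characters:
  'G' = 0x47 → acc = 0x47
  'P' = 0x50 → acc = 0x17
  'G' = 0x47 → acc = 0x50
  'L' = 0x4C → acc = 0x1C
  'L' = 0x4C → acc = 0x50
  ',' = 0x2C → acc = 0x7C
  '1' = 0x31 → acc = 0x4D
  '4' = 0x34 → acc = 0x79
  ',' = 0x2C → acc = 0x55
  '1' = 0x31 → acc = 0x64
  ',' = 0x2C → acc = 0x48
  '7' = 0x37 → acc = 0x7F
Checksum = 0x7F.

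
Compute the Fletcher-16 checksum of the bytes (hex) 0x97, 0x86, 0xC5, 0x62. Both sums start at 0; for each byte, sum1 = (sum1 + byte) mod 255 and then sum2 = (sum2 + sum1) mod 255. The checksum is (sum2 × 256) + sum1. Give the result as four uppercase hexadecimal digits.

Running sums (mod 255):
  after byte 0 (0x97): sum1=151, sum2=151
  after byte 1 (0x86): sum1=30, sum2=181
  after byte 2 (0xC5): sum1=227, sum2=153
  after byte 3 (0x62): sum1=70, sum2=223
Checksum = sum2·256 + sum1 = 223·256 + 70 = 57158 = 0xDF46.

DF46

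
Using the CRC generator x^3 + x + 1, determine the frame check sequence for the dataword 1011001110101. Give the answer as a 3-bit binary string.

011

Append 3 zeros: 1011001110101000. Divide by 1011 (XOR where the leading bit is 1):
  pos 0: 1011 XOR 1011 = 0000
  pos 6: 1110 XOR 1011 = 0101
  pos 7: 1011 XOR 1011 = 0000
  pos 12: 1000 XOR 1011 = 0011
Remainder (last 3 bits) = 011. This is the CRC / FCS.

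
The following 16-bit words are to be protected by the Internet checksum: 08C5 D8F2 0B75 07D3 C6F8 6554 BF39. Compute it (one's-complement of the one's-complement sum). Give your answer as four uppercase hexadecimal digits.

1F79

One's-complement addition (fold any carry out of bit 15 back into bit 0):
  0x08C5 + 0xD8F2 = 0x0E1B7
  0xE1B7 + 0x0B75 = 0x0ED2C
  0xED2C + 0x07D3 = 0x0F4FF
  0xF4FF + 0xC6F8 = 0x1BBF7 → wrap carry → 0xBBF8
  0xBBF8 + 0x6554 = 0x1214C → wrap carry → 0x214D
  0x214D + 0xBF39 = 0x0E086
One's-complement sum = 0xE086.
Checksum = ~0xE086 & 0xFFFF = 0x1F79.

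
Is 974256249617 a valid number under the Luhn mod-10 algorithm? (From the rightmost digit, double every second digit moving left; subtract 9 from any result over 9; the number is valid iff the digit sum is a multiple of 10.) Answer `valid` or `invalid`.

invalid

From the right, keep odd positions and double even positions (subtract 9 from any doubled value over 9):
  doubled (positions 2,4,...): 2 9 4 1 8 9 → sum 33
  kept (positions 1,3,...): 7 6 4 6 2 7 → sum 32
Total = 65.
65 mod 10 = 5, so the number is invalid.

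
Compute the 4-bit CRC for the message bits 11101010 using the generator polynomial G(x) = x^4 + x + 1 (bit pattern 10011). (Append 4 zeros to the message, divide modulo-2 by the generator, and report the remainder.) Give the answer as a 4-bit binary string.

1110

Append 4 zeros: 111010100000. Divide by 10011 (XOR where the leading bit is 1):
  pos 0: 11101 XOR 10011 = 01110
  pos 1: 11100 XOR 10011 = 01111
  pos 2: 11111 XOR 10011 = 01100
  pos 3: 11000 XOR 10011 = 01011
  pos 4: 10110 XOR 10011 = 00101
  pos 6: 10100 XOR 10011 = 00111
Remainder (last 4 bits) = 1110. This is the CRC / FCS.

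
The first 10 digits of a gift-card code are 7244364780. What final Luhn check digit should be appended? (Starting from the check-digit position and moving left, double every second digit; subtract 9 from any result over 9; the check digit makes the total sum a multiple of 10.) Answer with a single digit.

4

Partial digits right→left: 0 8 7 4 6 3 4 4 2 7
Double every second digit counting from the check-digit position (so the 1st, 3rd, 5th, ... of the partial from the right).
  doubled (with −9 where >9): 0 5 3 8 4 → sum 20
  kept as-is: 8 4 3 4 7 → sum 26
Total = 20 + 26 = 46.
Check digit = (10 − (46 mod 10)) mod 10 = 4.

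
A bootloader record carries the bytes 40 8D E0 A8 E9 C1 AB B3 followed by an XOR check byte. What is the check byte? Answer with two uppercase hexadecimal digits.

B5

XOR the bytes together:
  start with 0x40
  0x40 ⊕ 0x8D = 0xCD
  0xCD ⊕ 0xE0 = 0x2D
  0x2D ⊕ 0xA8 = 0x85
  0x85 ⊕ 0xE9 = 0x6C
  0x6C ⊕ 0xC1 = 0xAD
  0xAD ⊕ 0xAB = 0x06
  0x06 ⊕ 0xB3 = 0xB5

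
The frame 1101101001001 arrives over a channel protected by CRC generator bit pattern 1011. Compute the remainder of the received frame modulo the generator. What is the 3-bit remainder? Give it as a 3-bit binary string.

Modulo-2 division of 1101101001001 by 1011:
  pos 0: 1101 XOR 1011 = 0110
  pos 1: 1101 XOR 1011 = 0110
  pos 2: 1100 XOR 1011 = 0111
  pos 3: 1111 XOR 1011 = 0100
  pos 4: 1000 XOR 1011 = 0011
  pos 6: 1101 XOR 1011 = 0110
  pos 7: 1100 XOR 1011 = 0111
  pos 8: 1110 XOR 1011 = 0101
  pos 9: 1011 XOR 1011 = 0000
Remainder = 000 (zero — the frame passes the CRC check).

000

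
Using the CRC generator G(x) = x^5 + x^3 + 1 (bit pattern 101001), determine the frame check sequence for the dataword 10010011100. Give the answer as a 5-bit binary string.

10010

Append 5 zeros: 1001001110000000. Divide by 101001 (XOR where the leading bit is 1):
  pos 0: 100100 XOR 101001 = 001101
  pos 2: 110111 XOR 101001 = 011110
  pos 3: 111101 XOR 101001 = 010100
  pos 4: 101000 XOR 101001 = 000001
  pos 9: 100000 XOR 101001 = 001001
Remainder (last 5 bits) = 10010. This is the CRC / FCS.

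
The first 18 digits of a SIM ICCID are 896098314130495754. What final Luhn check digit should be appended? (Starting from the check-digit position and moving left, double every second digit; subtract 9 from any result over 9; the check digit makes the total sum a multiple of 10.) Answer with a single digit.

Partial digits right→left: 4 5 7 5 9 4 0 3 1 4 1 3 8 9 0 6 9 8
Double every second digit counting from the check-digit position (so the 1st, 3rd, 5th, ... of the partial from the right).
  doubled (with −9 where >9): 8 5 9 0 2 2 7 0 9 → sum 42
  kept as-is: 5 5 4 3 4 3 9 6 8 → sum 47
Total = 42 + 47 = 89.
Check digit = (10 − (89 mod 10)) mod 10 = 1.

1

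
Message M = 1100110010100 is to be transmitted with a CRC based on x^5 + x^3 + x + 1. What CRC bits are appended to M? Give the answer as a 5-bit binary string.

11000

Append 5 zeros: 110011001010000000. Divide by 101011 (XOR where the leading bit is 1):
  pos 0: 110011 XOR 101011 = 011000
  pos 1: 110000 XOR 101011 = 011011
  pos 2: 110110 XOR 101011 = 011101
  pos 3: 111011 XOR 101011 = 010000
  pos 4: 100000 XOR 101011 = 001011
  pos 6: 101110 XOR 101011 = 000101
  pos 9: 101000 XOR 101011 = 000011
Remainder (last 5 bits) = 11000. This is the CRC / FCS.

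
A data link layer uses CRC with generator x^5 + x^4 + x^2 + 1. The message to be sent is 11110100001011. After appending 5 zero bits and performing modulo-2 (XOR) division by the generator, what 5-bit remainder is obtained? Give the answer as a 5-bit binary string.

Append 5 zeros: 1111010000101100000. Divide by 110101 (XOR where the leading bit is 1):
  pos 0: 111101 XOR 110101 = 001000
  pos 2: 100000 XOR 110101 = 010101
  pos 3: 101010 XOR 110101 = 011111
  pos 4: 111110 XOR 110101 = 001011
  pos 6: 101110 XOR 110101 = 011011
  pos 7: 110111 XOR 110101 = 000010
  pos 11: 101000 XOR 110101 = 011101
  pos 12: 111010 XOR 110101 = 001111
Remainder (last 5 bits) = 11110. This is the CRC / FCS.

11110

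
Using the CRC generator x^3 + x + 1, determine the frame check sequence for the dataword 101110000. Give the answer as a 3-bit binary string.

001

Append 3 zeros: 101110000000. Divide by 1011 (XOR where the leading bit is 1):
  pos 0: 1011 XOR 1011 = 0000
  pos 4: 1000 XOR 1011 = 0011
  pos 6: 1100 XOR 1011 = 0111
  pos 7: 1110 XOR 1011 = 0101
  pos 8: 1010 XOR 1011 = 0001
Remainder (last 3 bits) = 001. This is the CRC / FCS.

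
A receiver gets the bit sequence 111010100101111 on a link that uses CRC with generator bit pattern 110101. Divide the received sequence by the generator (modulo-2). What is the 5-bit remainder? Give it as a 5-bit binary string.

00000

Modulo-2 division of 111010100101111 by 110101:
  pos 0: 111010 XOR 110101 = 001111
  pos 2: 111110 XOR 110101 = 001011
  pos 4: 101101 XOR 110101 = 011000
  pos 5: 110000 XOR 110101 = 000101
  pos 8: 101111 XOR 110101 = 011010
  pos 9: 110101 XOR 110101 = 000000
Remainder = 00000 (zero — the frame passes the CRC check).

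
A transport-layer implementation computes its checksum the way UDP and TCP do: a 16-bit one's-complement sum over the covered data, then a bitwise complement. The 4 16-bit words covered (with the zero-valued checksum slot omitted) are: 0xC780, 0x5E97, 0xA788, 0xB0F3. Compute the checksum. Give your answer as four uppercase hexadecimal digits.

One's-complement addition (fold any carry out of bit 15 back into bit 0):
  0xC780 + 0x5E97 = 0x12617 → wrap carry → 0x2618
  0x2618 + 0xA788 = 0x0CDA0
  0xCDA0 + 0xB0F3 = 0x17E93 → wrap carry → 0x7E94
One's-complement sum = 0x7E94.
Checksum = ~0x7E94 & 0xFFFF = 0x816B.

816B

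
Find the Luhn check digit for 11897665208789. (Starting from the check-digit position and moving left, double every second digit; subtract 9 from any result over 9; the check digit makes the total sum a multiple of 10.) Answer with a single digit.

1

Partial digits right→left: 9 8 7 8 0 2 5 6 6 7 9 8 1 1
Double every second digit counting from the check-digit position (so the 1st, 3rd, 5th, ... of the partial from the right).
  doubled (with −9 where >9): 9 5 0 1 3 9 2 → sum 29
  kept as-is: 8 8 2 6 7 8 1 → sum 40
Total = 29 + 40 = 69.
Check digit = (10 − (69 mod 10)) mod 10 = 1.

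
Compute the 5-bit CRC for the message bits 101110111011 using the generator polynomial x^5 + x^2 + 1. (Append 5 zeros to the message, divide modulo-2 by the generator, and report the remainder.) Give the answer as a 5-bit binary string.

11101

Append 5 zeros: 10111011101100000. Divide by 100101 (XOR where the leading bit is 1):
  pos 0: 101110 XOR 100101 = 001011
  pos 2: 101111 XOR 100101 = 001010
  pos 4: 101010 XOR 100101 = 001111
  pos 6: 111111 XOR 100101 = 011010
  pos 7: 110100 XOR 100101 = 010001
  pos 8: 100010 XOR 100101 = 000111
  pos 11: 111000 XOR 100101 = 011101
Remainder (last 5 bits) = 11101. This is the CRC / FCS.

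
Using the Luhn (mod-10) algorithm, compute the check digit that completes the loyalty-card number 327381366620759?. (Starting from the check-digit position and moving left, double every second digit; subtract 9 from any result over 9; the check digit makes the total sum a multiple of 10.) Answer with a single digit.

Partial digits right→left: 9 5 7 0 2 6 6 6 3 1 8 3 7 2 3
Double every second digit counting from the check-digit position (so the 1st, 3rd, 5th, ... of the partial from the right).
  doubled (with −9 where >9): 9 5 4 3 6 7 5 6 → sum 45
  kept as-is: 5 0 6 6 1 3 2 → sum 23
Total = 45 + 23 = 68.
Check digit = (10 − (68 mod 10)) mod 10 = 2.

2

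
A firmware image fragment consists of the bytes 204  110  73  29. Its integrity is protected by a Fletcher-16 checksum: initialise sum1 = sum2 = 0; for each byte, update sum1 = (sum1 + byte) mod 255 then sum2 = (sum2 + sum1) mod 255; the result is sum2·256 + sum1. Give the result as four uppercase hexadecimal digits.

2EA1

Running sums (mod 255):
  after byte 0 (204): sum1=204, sum2=204
  after byte 1 (110): sum1=59, sum2=8
  after byte 2 (73): sum1=132, sum2=140
  after byte 3 (29): sum1=161, sum2=46
Checksum = sum2·256 + sum1 = 46·256 + 161 = 11937 = 0x2EA1.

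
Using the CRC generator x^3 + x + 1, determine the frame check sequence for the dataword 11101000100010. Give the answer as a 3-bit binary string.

Append 3 zeros: 11101000100010000. Divide by 1011 (XOR where the leading bit is 1):
  pos 0: 1110 XOR 1011 = 0101
  pos 1: 1011 XOR 1011 = 0000
  pos 8: 1000 XOR 1011 = 0011
  pos 10: 1110 XOR 1011 = 0101
  pos 11: 1010 XOR 1011 = 0001
Remainder (last 3 bits) = 100. This is the CRC / FCS.

100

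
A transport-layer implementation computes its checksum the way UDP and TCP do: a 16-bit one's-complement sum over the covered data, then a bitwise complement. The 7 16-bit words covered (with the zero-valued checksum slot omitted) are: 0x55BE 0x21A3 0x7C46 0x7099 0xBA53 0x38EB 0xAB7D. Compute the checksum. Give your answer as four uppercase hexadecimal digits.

FD01

One's-complement addition (fold any carry out of bit 15 back into bit 0):
  0x55BE + 0x21A3 = 0x07761
  0x7761 + 0x7C46 = 0x0F3A7
  0xF3A7 + 0x7099 = 0x16440 → wrap carry → 0x6441
  0x6441 + 0xBA53 = 0x11E94 → wrap carry → 0x1E95
  0x1E95 + 0x38EB = 0x05780
  0x5780 + 0xAB7D = 0x102FD → wrap carry → 0x02FE
One's-complement sum = 0x02FE.
Checksum = ~0x02FE & 0xFFFF = 0xFD01.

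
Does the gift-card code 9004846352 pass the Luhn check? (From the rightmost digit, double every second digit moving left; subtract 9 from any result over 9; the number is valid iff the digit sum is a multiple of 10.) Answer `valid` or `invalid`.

invalid

From the right, keep odd positions and double even positions (subtract 9 from any doubled value over 9):
  doubled (positions 2,4,...): 1 3 7 0 9 → sum 20
  kept (positions 1,3,...): 2 3 4 4 0 → sum 13
Total = 33.
33 mod 10 = 3, so the number is invalid.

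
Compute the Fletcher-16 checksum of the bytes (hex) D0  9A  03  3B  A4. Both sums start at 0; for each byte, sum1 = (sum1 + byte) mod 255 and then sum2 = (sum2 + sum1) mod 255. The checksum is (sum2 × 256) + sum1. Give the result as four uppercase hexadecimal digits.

A24E

Running sums (mod 255):
  after byte 0 (D0): sum1=208, sum2=208
  after byte 1 (9A): sum1=107, sum2=60
  after byte 2 (03): sum1=110, sum2=170
  after byte 3 (3B): sum1=169, sum2=84
  after byte 4 (A4): sum1=78, sum2=162
Checksum = sum2·256 + sum1 = 162·256 + 78 = 41550 = 0xA24E.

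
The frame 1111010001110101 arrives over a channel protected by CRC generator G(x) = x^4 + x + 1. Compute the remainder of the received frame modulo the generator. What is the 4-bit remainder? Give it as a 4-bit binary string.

Modulo-2 division of 1111010001110101 by 10011:
  pos 0: 11110 XOR 10011 = 01101
  pos 1: 11011 XOR 10011 = 01000
  pos 2: 10000 XOR 10011 = 00011
  pos 5: 11001 XOR 10011 = 01010
  pos 6: 10101 XOR 10011 = 00110
  pos 8: 11010 XOR 10011 = 01001
  pos 9: 10011 XOR 10011 = 00000
Remainder = 0001 (nonzero — an error is detected).

0001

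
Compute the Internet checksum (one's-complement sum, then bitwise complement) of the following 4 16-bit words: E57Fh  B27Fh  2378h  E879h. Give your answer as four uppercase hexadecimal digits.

5C0E

One's-complement addition (fold any carry out of bit 15 back into bit 0):
  0xE57F + 0xB27F = 0x197FE → wrap carry → 0x97FF
  0x97FF + 0x2378 = 0x0BB77
  0xBB77 + 0xE879 = 0x1A3F0 → wrap carry → 0xA3F1
One's-complement sum = 0xA3F1.
Checksum = ~0xA3F1 & 0xFFFF = 0x5C0E.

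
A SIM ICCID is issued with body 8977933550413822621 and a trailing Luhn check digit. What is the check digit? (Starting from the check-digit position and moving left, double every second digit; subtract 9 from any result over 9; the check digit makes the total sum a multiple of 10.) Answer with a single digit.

2

Partial digits right→left: 1 2 6 2 2 8 3 1 4 0 5 5 3 3 9 7 7 9 8
Double every second digit counting from the check-digit position (so the 1st, 3rd, 5th, ... of the partial from the right).
  doubled (with −9 where >9): 2 3 4 6 8 1 6 9 5 7 → sum 51
  kept as-is: 2 2 8 1 0 5 3 7 9 → sum 37
Total = 51 + 37 = 88.
Check digit = (10 − (88 mod 10)) mod 10 = 2.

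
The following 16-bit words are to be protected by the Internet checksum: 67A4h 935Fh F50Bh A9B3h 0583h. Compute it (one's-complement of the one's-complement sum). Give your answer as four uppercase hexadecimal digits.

60B9

One's-complement addition (fold any carry out of bit 15 back into bit 0):
  0x67A4 + 0x935F = 0x0FB03
  0xFB03 + 0xF50B = 0x1F00E → wrap carry → 0xF00F
  0xF00F + 0xA9B3 = 0x199C2 → wrap carry → 0x99C3
  0x99C3 + 0x0583 = 0x09F46
One's-complement sum = 0x9F46.
Checksum = ~0x9F46 & 0xFFFF = 0x60B9.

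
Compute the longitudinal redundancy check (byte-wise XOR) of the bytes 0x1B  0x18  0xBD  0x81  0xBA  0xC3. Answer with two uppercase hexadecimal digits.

XOR the bytes together:
  start with 0x1B
  0x1B ⊕ 0x18 = 0x03
  0x03 ⊕ 0xBD = 0xBE
  0xBE ⊕ 0x81 = 0x3F
  0x3F ⊕ 0xBA = 0x85
  0x85 ⊕ 0xC3 = 0x46

46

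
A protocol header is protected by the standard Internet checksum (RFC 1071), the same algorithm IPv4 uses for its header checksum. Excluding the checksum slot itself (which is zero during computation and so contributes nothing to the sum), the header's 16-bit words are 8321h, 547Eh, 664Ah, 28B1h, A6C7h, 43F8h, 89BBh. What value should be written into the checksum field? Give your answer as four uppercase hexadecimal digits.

24E9

One's-complement addition (fold any carry out of bit 15 back into bit 0):
  0x8321 + 0x547E = 0x0D79F
  0xD79F + 0x664A = 0x13DE9 → wrap carry → 0x3DEA
  0x3DEA + 0x28B1 = 0x0669B
  0x669B + 0xA6C7 = 0x10D62 → wrap carry → 0x0D63
  0x0D63 + 0x43F8 = 0x0515B
  0x515B + 0x89BB = 0x0DB16
One's-complement sum = 0xDB16.
Checksum = ~0xDB16 & 0xFFFF = 0x24E9.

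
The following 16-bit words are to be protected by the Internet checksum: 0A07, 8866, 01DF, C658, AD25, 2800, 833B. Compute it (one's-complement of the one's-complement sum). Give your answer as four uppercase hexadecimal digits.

4CF9

One's-complement addition (fold any carry out of bit 15 back into bit 0):
  0x0A07 + 0x8866 = 0x0926D
  0x926D + 0x01DF = 0x0944C
  0x944C + 0xC658 = 0x15AA4 → wrap carry → 0x5AA5
  0x5AA5 + 0xAD25 = 0x107CA → wrap carry → 0x07CB
  0x07CB + 0x2800 = 0x02FCB
  0x2FCB + 0x833B = 0x0B306
One's-complement sum = 0xB306.
Checksum = ~0xB306 & 0xFFFF = 0x4CF9.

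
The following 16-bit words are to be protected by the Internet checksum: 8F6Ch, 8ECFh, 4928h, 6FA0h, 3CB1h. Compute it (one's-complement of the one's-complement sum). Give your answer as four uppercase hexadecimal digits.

One's-complement addition (fold any carry out of bit 15 back into bit 0):
  0x8F6C + 0x8ECF = 0x11E3B → wrap carry → 0x1E3C
  0x1E3C + 0x4928 = 0x06764
  0x6764 + 0x6FA0 = 0x0D704
  0xD704 + 0x3CB1 = 0x113B5 → wrap carry → 0x13B6
One's-complement sum = 0x13B6.
Checksum = ~0x13B6 & 0xFFFF = 0xEC49.

EC49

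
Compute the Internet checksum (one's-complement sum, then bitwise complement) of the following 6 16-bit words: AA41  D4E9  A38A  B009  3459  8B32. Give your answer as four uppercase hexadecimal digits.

One's-complement addition (fold any carry out of bit 15 back into bit 0):
  0xAA41 + 0xD4E9 = 0x17F2A → wrap carry → 0x7F2B
  0x7F2B + 0xA38A = 0x122B5 → wrap carry → 0x22B6
  0x22B6 + 0xB009 = 0x0D2BF
  0xD2BF + 0x3459 = 0x10718 → wrap carry → 0x0719
  0x0719 + 0x8B32 = 0x0924B
One's-complement sum = 0x924B.
Checksum = ~0x924B & 0xFFFF = 0x6DB4.

6DB4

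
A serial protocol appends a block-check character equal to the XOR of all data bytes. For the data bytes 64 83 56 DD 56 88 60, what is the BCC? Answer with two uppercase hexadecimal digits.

D2

XOR the bytes together:
  start with 0x64
  0x64 ⊕ 0x83 = 0xE7
  0xE7 ⊕ 0x56 = 0xB1
  0xB1 ⊕ 0xDD = 0x6C
  0x6C ⊕ 0x56 = 0x3A
  0x3A ⊕ 0x88 = 0xB2
  0xB2 ⊕ 0x60 = 0xD2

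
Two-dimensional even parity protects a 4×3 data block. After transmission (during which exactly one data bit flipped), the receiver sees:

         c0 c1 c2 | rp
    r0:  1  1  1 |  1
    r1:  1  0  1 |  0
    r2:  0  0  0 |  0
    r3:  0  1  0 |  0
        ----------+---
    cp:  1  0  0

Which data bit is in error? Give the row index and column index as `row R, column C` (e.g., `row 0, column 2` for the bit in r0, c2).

Recompute each row's even parity and compare to rp:
  r0: data parity 1, sent rp 1 → ok
  r1: data parity 0, sent rp 0 → ok
  r2: data parity 0, sent rp 0 → ok
  r3: data parity 1, sent rp 0 → mismatch
Recompute each column's even parity and compare to cp:
  c0: data parity 0, sent cp 1 → mismatch
  c1: data parity 0, sent cp 0 → ok
  c2: data parity 0, sent cp 0 → ok
Exactly one row (r3) and one column (c0) fail → the flipped bit is at their intersection.

row 3, column 0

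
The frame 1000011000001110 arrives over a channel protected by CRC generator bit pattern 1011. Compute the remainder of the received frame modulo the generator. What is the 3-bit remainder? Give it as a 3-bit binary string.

000

Modulo-2 division of 1000011000001110 by 1011:
  pos 0: 1000 XOR 1011 = 0011
  pos 2: 1101 XOR 1011 = 0110
  pos 3: 1101 XOR 1011 = 0110
  pos 4: 1100 XOR 1011 = 0111
  pos 5: 1110 XOR 1011 = 0101
  pos 6: 1010 XOR 1011 = 0001
  pos 9: 1001 XOR 1011 = 0010
  pos 11: 1011 XOR 1011 = 0000
Remainder = 000 (zero — the frame passes the CRC check).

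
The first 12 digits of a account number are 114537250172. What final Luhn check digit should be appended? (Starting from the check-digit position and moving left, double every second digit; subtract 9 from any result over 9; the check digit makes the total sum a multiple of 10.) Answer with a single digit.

8

Partial digits right→left: 2 7 1 0 5 2 7 3 5 4 1 1
Double every second digit counting from the check-digit position (so the 1st, 3rd, 5th, ... of the partial from the right).
  doubled (with −9 where >9): 4 2 1 5 1 2 → sum 15
  kept as-is: 7 0 2 3 4 1 → sum 17
Total = 15 + 17 = 32.
Check digit = (10 − (32 mod 10)) mod 10 = 8.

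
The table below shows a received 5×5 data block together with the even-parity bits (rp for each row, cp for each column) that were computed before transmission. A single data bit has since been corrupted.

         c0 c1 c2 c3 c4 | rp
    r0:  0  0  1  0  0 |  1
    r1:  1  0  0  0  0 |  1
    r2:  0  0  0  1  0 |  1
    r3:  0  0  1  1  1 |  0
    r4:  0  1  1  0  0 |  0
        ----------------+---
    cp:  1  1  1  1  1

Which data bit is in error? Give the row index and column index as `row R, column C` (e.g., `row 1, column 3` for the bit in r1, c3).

row 3, column 3

Recompute each row's even parity and compare to rp:
  r0: data parity 1, sent rp 1 → ok
  r1: data parity 1, sent rp 1 → ok
  r2: data parity 1, sent rp 1 → ok
  r3: data parity 1, sent rp 0 → mismatch
  r4: data parity 0, sent rp 0 → ok
Recompute each column's even parity and compare to cp:
  c0: data parity 1, sent cp 1 → ok
  c1: data parity 1, sent cp 1 → ok
  c2: data parity 1, sent cp 1 → ok
  c3: data parity 0, sent cp 1 → mismatch
  c4: data parity 1, sent cp 1 → ok
Exactly one row (r3) and one column (c3) fail → the flipped bit is at their intersection.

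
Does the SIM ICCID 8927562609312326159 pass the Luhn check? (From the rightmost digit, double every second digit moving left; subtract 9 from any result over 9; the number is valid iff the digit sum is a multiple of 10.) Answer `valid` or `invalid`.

invalid

From the right, keep odd positions and double even positions (subtract 9 from any doubled value over 9):
  doubled (positions 2,4,...): 1 3 6 2 9 3 3 5 9 → sum 41
  kept (positions 1,3,...): 9 1 2 2 3 0 2 5 2 8 → sum 34
Total = 75.
75 mod 10 = 5, so the number is invalid.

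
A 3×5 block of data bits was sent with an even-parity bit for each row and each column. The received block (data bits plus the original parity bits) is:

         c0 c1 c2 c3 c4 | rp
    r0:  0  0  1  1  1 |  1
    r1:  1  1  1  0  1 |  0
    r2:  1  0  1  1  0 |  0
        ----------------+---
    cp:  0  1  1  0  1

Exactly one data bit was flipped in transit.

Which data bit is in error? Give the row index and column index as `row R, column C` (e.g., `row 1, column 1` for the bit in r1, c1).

Recompute each row's even parity and compare to rp:
  r0: data parity 1, sent rp 1 → ok
  r1: data parity 0, sent rp 0 → ok
  r2: data parity 1, sent rp 0 → mismatch
Recompute each column's even parity and compare to cp:
  c0: data parity 0, sent cp 0 → ok
  c1: data parity 1, sent cp 1 → ok
  c2: data parity 1, sent cp 1 → ok
  c3: data parity 0, sent cp 0 → ok
  c4: data parity 0, sent cp 1 → mismatch
Exactly one row (r2) and one column (c4) fail → the flipped bit is at their intersection.

row 2, column 4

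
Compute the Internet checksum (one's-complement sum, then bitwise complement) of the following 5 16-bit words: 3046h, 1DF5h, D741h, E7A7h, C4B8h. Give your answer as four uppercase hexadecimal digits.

2E22

One's-complement addition (fold any carry out of bit 15 back into bit 0):
  0x3046 + 0x1DF5 = 0x04E3B
  0x4E3B + 0xD741 = 0x1257C → wrap carry → 0x257D
  0x257D + 0xE7A7 = 0x10D24 → wrap carry → 0x0D25
  0x0D25 + 0xC4B8 = 0x0D1DD
One's-complement sum = 0xD1DD.
Checksum = ~0xD1DD & 0xFFFF = 0x2E22.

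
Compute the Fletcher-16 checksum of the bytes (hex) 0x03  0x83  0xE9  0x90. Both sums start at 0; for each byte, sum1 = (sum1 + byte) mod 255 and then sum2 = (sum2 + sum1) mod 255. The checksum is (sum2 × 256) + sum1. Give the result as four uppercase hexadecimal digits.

Running sums (mod 255):
  after byte 0 (0x03): sum1=3, sum2=3
  after byte 1 (0x83): sum1=134, sum2=137
  after byte 2 (0xE9): sum1=112, sum2=249
  after byte 3 (0x90): sum1=1, sum2=250
Checksum = sum2·256 + sum1 = 250·256 + 1 = 64001 = 0xFA01.

FA01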